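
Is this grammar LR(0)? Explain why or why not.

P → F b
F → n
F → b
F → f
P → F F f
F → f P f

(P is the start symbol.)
No. Shift-reduce conflict between [F → f .] and [F → . b]

A grammar is LR(0) if no state in the canonical LR(0) collection has:
  - both a shift item (dot before a terminal) and a complete item (shift-reduce conflict), or
  - two or more complete items (reduce-reduce conflict; the accept item [P' → P .] counts as a complete item here).

Augment with P' → P and build the canonical LR(0) collection (I0 = CLOSURE({[P' → . P]}), then GOTO on every symbol after a dot until no new states appear). It has 11 states:
  I0: { [F → . b], [F → . f P f], [F → . f], [F → . n], [P → . F F f], [P → . F b], [P' → . P] }  — shift
  I1: { [F → . b], [F → . f P f], [F → . f], [F → . n], [P → F . F f], [P → F . b] }  — shift
  I2: { [P' → P .] }  — accept
  I3: { [F → b .] }  — reduce
  I4: { [F → . b], [F → . f P f], [F → . f], [F → . n], [F → f . P f], [F → f .], [P → . F F f], [P → . F b] }  — shift, reduce
  I5: { [F → n .] }  — reduce
  I6: { [F → f P . f] }  — shift
  I7: { [F → f P f .] }  — reduce
  I8: { [P → F F . f] }  — shift
  I9: { [F → b .], [P → F b .] }  — 2 reduces
  I10: { [P → F F f .] }  — reduce

Conflict in state I4:
  Shift-reduce conflict between [F → f .] and [F → . b]
So the grammar is NOT LR(0).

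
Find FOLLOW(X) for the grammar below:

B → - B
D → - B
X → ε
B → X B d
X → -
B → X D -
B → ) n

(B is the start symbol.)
To compute FOLLOW(X), find every occurrence of X on a right-hand side N → α X β: add FIRST(β) \ {ε}, and if β is empty or nullable also add FOLLOW(N). Iterate to a fixed point.

In B → X B d: X is followed by B d, add FIRST(B d) \ {ε} = { ')', '-' }
In B → X D -: X is followed by D '-', add FIRST(D '-') \ {ε} = { '-' }

Taking the union: FOLLOW(X) = { ')', '-' }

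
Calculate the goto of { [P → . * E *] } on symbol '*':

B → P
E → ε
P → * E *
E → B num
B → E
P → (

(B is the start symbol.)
{ [B → . E], [B → . P], [E → . B num], [E → .], [P → * . E *], [P → . (], [P → . * E *] }

GOTO(I, '*') = CLOSURE({ [A → αX.β] : [A → α.Xβ] ∈ I, X = '*' })

Items with dot before '*', with the dot advanced:
  [P → . * E *] → [P → * . E *]
Closure of the advanced items:
  [P → * . E *] has the dot before E: add [E → .], [E → . B num]
  [E → . B num] has the dot before B: add [B → . P], [B → . E]
  [B → . P] has the dot before P: add [P → . * E *], [P → . (]

GOTO = { [B → . E], [B → . P], [E → . B num], [E → .], [P → * . E *], [P → . (], [P → . * E *] }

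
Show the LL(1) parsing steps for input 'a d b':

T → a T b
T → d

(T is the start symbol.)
LL(1) parsing maintains a stack (initially the start symbol over $) and the input. At each step: if the stack top is a terminal, match it against the current input token; if it is a non-terminal N, replace it with the RHS of M[N, lookahead] (the unique production whose predict set contains the lookahead).

Stack is shown with the top on the left.

Stack    Input    Action
------------------------
T $      a d b $  output T → a T b
a T b $  a d b $  match 'a'
T b $    d b $    output T → d
d b $    d b $    match 'd'
b $      b $      match 'b'
$        $        accept

The string is accepted.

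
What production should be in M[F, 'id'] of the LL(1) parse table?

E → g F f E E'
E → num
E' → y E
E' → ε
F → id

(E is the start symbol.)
To find M[F, 'id'], we find productions for F where 'id' is in the predict set (PREDICT(N → α) = (FIRST(α) \ {ε}) ∪ (FOLLOW(N) if α ⇒* ε)).

F → id: PREDICT = { 'id' }
  'id' is in predict set, so this production goes in M[F, 'id']

M[F, 'id'] = F → id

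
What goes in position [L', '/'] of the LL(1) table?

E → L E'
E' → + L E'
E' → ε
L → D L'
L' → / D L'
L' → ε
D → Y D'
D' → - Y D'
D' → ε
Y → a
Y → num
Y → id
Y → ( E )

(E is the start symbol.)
L' → / D L'

To find M[L', '/'], we find productions for L' where '/' is in the predict set (PREDICT(N → α) = (FIRST(α) \ {ε}) ∪ (FOLLOW(N) if α ⇒* ε)).

Relevant sets:
  FOLLOW(L') = { $, ')', '+' }

L' → / D L': PREDICT = { '/' }
  '/' is in predict set, so this production goes in M[L', '/']
L' → ε: PREDICT = { $, ')', '+' }

M[L', '/'] = L' → / D L'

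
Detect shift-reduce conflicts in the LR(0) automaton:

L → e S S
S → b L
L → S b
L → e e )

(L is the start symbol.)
No shift-reduce conflicts

A shift-reduce conflict occurs when an LR(0) state has both:
  - a complete (reduce) item [A → α .] (dot at the end), and
  - a shift item [B → β . c γ] (dot before a terminal).

Augment with L' → L and build the canonical LR(0) collection (I0 = CLOSURE({[L' → . L]}), then GOTO on every symbol after a dot until no new states appear). It has 11 states:
  I0: { [L → . S b], [L → . e S S], [L → . e e )], [L' → . L], [S → . b L] }  — shift
  I1: { [L' → L .] }  — accept
  I2: { [L → S . b] }  — shift
  I3: { [L → . S b], [L → . e S S], [L → . e e )], [S → . b L], [S → b . L] }  — shift
  I4: { [L → e . S S], [L → e . e )], [S → . b L] }  — shift
  I5: { [L → e S . S], [S → . b L] }  — shift
  I6: { [L → e e . )] }  — shift
  I7: { [L → e e ) .] }  — reduce
  I8: { [L → e S S .] }  — reduce
  I9: { [S → b L .] }  — reduce
  I10: { [L → S b .] }  — reduce

No state contains both a complete item and a shift item.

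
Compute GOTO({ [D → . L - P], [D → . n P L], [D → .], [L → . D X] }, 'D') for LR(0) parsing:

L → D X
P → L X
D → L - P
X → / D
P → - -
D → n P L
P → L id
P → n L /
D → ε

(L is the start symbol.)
GOTO(I, 'D') = CLOSURE({ [A → αX.β] : [A → α.Xβ] ∈ I, X = 'D' })

Items with dot before 'D', with the dot advanced:
  [L → . D X] → [L → D . X]
Closure of the advanced items:
  [L → D . X] has the dot before X: add [X → . / D]

GOTO = { [L → D . X], [X → . / D] }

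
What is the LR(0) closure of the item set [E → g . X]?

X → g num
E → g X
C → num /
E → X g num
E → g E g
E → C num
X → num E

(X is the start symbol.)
Start with: [E → g . X]
  [E → g . X] has the dot before X: add [X → . g num], [X → . num E]
No further items can be added.

CLOSURE = { [E → g . X], [X → . g num], [X → . num E] }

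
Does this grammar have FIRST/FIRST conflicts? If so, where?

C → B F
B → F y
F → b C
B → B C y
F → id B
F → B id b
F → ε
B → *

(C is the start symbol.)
FIRST sets of the non-terminals at (or reachable through a nullable prefix from) the front of some alternative:
  FIRST(F) = { '*', 'b', 'id', 'y', ε }
  FIRST(B) = { '*', 'b', 'id', 'y' }

Productions for B:
  B → F y: FIRST = { '*', 'b', 'id', 'y' }
  B → B C y: FIRST = { '*', 'b', 'id', 'y' }
  B → *: FIRST = { '*' }
Productions for F:
  F → b C: FIRST = { 'b' }
  F → id B: FIRST = { 'id' }
  F → B id b: FIRST = { '*', 'b', 'id', 'y' }
  F → ε: FIRST = { ε }
C has only one production, so no FIRST/FIRST conflict is possible there.

Conflict for B: B → F y and B → B C y
  Overlap: { '*', 'b', 'id', 'y' }
Conflict for B: B → F y and B → *
  Overlap: { '*' }
Conflict for B: B → B C y and B → *
  Overlap: { '*' }
Conflict for F: F → b C and F → B id b
  Overlap: { 'b' }
Conflict for F: F → id B and F → B id b
  Overlap: { 'id' }

Answer: Yes. B → F y / B → B C y on { '*', 'b', 'id', 'y' }; B → F y / B → '*' on { '*' }; B → B C y / B → '*' on { '*' }; F → b C / F → B id b on { 'b' }; F → id B / F → B id b on { 'id' }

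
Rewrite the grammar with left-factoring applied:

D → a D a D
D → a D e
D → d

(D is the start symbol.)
D → a D D'
D' → a D
D' → e
D → d

Left-factoring transforms A → αβ₁ | αβ₂ into A → αA' and A' → β₁ | β₂
(α is the longest common prefix among the alternatives). Repeat until
no nonterminal has two alternatives with a common prefix.

Round 1: D has alternatives sharing prefix 'a D'. Introduce D': D → a D D'
  Add: D' → a D
  Add: D' → e

No remaining common prefixes — done.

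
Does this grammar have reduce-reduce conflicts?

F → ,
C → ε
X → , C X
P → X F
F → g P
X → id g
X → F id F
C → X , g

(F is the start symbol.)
Yes — I4: [C → .] vs [F → , .]

Augment with F' → F and build the canonical LR(0) collection (I0 = CLOSURE({[F' → . F]}), then GOTO on every symbol after a dot until no new states appear). It has 18 states:
  I0: { [F → . ,], [F → . g P], [F' → . F] }  — shift
  I1: { [F → , .] }  — reduce
  I2: { [F' → F .] }  — accept
  I3: { [F → . ,], [F → . g P], [F → g . P], [P → . X F], [X → . , C X], [X → . F id F], [X → . id g] }  — shift
  I4: { [C → . X , g], [C → .], [F → , .], [F → . ,], [F → . g P], [X → , . C X], [X → . , C X], [X → . F id F], [X → . id g] }  — shift, 2 reduces
  I5: { [X → F . id F] }  — shift
  I6: { [F → g P .] }  — reduce
  I7: { [F → . ,], [F → . g P], [P → X . F] }  — shift
  I8: { [X → id . g] }  — shift
  I9: { [X → id g .] }  — reduce
  I10: { [P → X F .] }  — reduce
  I11: { [F → . ,], [F → . g P], [X → F id . F] }  — shift
  I12: { [X → F id F .] }  — reduce
  I13: { [F → . ,], [F → . g P], [X → , C . X], [X → . , C X], [X → . F id F], [X → . id g] }  — shift
  I14: { [C → X . , g] }  — shift
  I15: { [C → X , . g] }  — shift
  I16: { [C → X , g .] }  — reduce
  I17: { [X → , C X .] }  — reduce

I4 contains complete items [C → .], [F → , .] — reduce-reduce conflict.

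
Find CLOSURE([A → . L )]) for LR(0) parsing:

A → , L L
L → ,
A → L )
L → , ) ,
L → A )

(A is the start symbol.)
Start with: [A → . L )]
  [A → . L )] has the dot before L: add [L → . ,], [L → . , ) ,], [L → . A )]
  [L → . A )] has the dot before A: add [A → . , L L]
No further items can be added.

CLOSURE = { [A → . , L L], [A → . L )], [L → . , ) ,], [L → . ,], [L → . A )] }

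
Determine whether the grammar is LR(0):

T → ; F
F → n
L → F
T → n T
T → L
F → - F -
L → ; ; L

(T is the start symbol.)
A grammar is LR(0) if no state in the canonical LR(0) collection has:
  - both a shift item (dot before a terminal) and a complete item (shift-reduce conflict), or
  - two or more complete items (reduce-reduce conflict; the accept item [T' → T .] counts as a complete item here).

Augment with T' → T and build the canonical LR(0) collection (I0 = CLOSURE({[T' → . T]}), then GOTO on every symbol after a dot until no new states appear). It has 15 states:
  I0: { [F → . - F -], [F → . n], [L → . ; ; L], [L → . F], [T → . ; F], [T → . L], [T → . n T], [T' → . T] }  — shift
  I1: { [F → - . F -], [F → . - F -], [F → . n] }  — shift
  I2: { [F → . - F -], [F → . n], [L → ; . ; L], [T → ; . F] }  — shift
  I3: { [L → F .] }  — reduce
  I4: { [T → L .] }  — reduce
  I5: { [T' → T .] }  — accept
  I6: { [F → . - F -], [F → . n], [F → n .], [L → . ; ; L], [L → . F], [T → . ; F], [T → . L], [T → . n T], [T → n . T] }  — shift, reduce
  I7: { [T → n T .] }  — reduce
  I8: { [F → . - F -], [F → . n], [L → . ; ; L], [L → . F], [L → ; ; . L] }  — shift
  I9: { [T → ; F .] }  — reduce
  I10: { [F → n .] }  — reduce
  I11: { [L → ; . ; L] }  — shift
  I12: { [L → ; ; L .] }  — reduce
  I13: { [F → - F . -] }  — shift
  I14: { [F → - F - .] }  — reduce

Conflict in state I6:
  Shift-reduce conflict between [F → n .] and [F → . - F -]
So the grammar is NOT LR(0).

Answer: No. Shift-reduce conflict between [F → n .] and [F → . - F -]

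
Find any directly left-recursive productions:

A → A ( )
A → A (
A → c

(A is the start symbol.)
Yes, A is left-recursive

Direct left recursion occurs when N → N α for some non-terminal N (the right-hand side begins with the left-hand side itself).

A → A ( ): LEFT RECURSIVE (starts with A)
A → A (: LEFT RECURSIVE (starts with A)
A → c: starts with c

The grammar has direct left recursion on: A.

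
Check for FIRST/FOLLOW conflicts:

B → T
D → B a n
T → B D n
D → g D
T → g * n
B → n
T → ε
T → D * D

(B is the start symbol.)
Yes. B → n with FOLLOW(B) on { 'n' }; T → B D n with FOLLOW(T) on { 'a', 'g', 'n' }; T → g '*' n with FOLLOW(T) on { 'g' }; T → D '*' D with FOLLOW(T) on { 'a', 'g', 'n' }

A FIRST/FOLLOW conflict occurs when a non-terminal N has a nullable alternative N → β (β ⇒* ε) and another alternative N → α with FIRST(α) ∩ FOLLOW(N) ≠ ∅: on such a lookahead the parser cannot decide between expanding α and letting N vanish via β.

Nullable non-terminals: B, T.
FIRST sets used below: FIRST(T) = { 'a', 'g', 'n', ε }, FIRST(B) = { 'a', 'g', 'n', ε }, FIRST(D) = { 'a', 'g', 'n' }

B: nullable alternative(s) B → T; FOLLOW(B) = { $, 'a', 'g', 'n' }
  B → T: FIRST \ {ε} = { 'a', 'g', 'n' } — this is the only nullable alternative, skip
  B → n: FIRST \ {ε} = { 'n' } — overlaps FOLLOW(B) on { 'n' }: CONFLICT

T: nullable alternative(s) T → ε; FOLLOW(T) = { $, 'a', 'g', 'n' }
  T → B D n: FIRST \ {ε} = { 'a', 'g', 'n' } — overlaps FOLLOW(T) on { 'a', 'g', 'n' }: CONFLICT
  T → g * n: FIRST \ {ε} = { 'g' } — overlaps FOLLOW(T) on { 'g' }: CONFLICT
  T → ε: FIRST \ {ε} = { } — this is the only nullable alternative, skip
  T → D * D: FIRST \ {ε} = { 'a', 'g', 'n' } — overlaps FOLLOW(T) on { 'a', 'g', 'n' }: CONFLICT

D has no nullable alternative, so no FIRST/FOLLOW check is needed there.

So the grammar has 4 FIRST/FOLLOW conflicts (marked CONFLICT above).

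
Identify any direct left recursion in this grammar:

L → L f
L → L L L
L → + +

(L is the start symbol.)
L → L f: LEFT RECURSIVE (starts with L)
L → L L L: LEFT RECURSIVE (starts with L)
L → + +: starts with '+'

The grammar has direct left recursion on: L.

Answer: Yes, L is left-recursive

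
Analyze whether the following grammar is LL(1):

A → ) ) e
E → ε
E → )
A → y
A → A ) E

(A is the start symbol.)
Relevant sets:
  FIRST(A) = { ')', 'y' }
  FOLLOW(E) = { $, ')' }

For A:
  PREDICT(A → ')' ')' e) = { ')' }
  PREDICT(A → y) = { 'y' }
  PREDICT(A → A ')' E) = { ')', 'y' }
For E:
  PREDICT(E → ε) = { $, ')' }
  PREDICT(E → ')') = { ')' }

Conflict found: Predict set conflict for A: { ')' }
The grammar is NOT LL(1).

Answer: No. Predict set conflict for A: { ')' }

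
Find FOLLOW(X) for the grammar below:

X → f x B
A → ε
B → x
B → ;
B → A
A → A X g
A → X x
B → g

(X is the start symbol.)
X is the start symbol, so $ ∈ FOLLOW(X).
In A → A X g: X is followed by g, add FIRST(g) \ {ε} = { 'g' }
In A → X x: X is followed by x, add FIRST(x) \ {ε} = { 'x' }

Taking the union: FOLLOW(X) = { $, 'g', 'x' }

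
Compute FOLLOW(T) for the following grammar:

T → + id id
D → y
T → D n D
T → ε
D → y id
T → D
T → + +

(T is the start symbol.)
To compute FOLLOW(T), find every occurrence of T on a right-hand side N → α T β: add FIRST(β) \ {ε}, and if β is empty or nullable also add FOLLOW(N). Iterate to a fixed point.

T is the start symbol, so $ ∈ FOLLOW(T).
T does not occur on any right-hand side.

Taking the union: FOLLOW(T) = { $ }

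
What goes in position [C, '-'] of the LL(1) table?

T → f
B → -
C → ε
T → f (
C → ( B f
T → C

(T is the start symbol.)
To find M[C, '-'], we find productions for C where '-' is in the predict set (PREDICT(N → α) = (FIRST(α) \ {ε}) ∪ (FOLLOW(N) if α ⇒* ε)).

Relevant sets:
  FOLLOW(C) = { $ }

C → ε: PREDICT = { $ }
C → ( B f: PREDICT = { '(' }

M[C, '-'] is empty (no production applies)

Answer: Empty (error entry)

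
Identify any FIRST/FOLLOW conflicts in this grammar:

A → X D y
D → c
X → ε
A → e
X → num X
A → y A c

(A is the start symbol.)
Nullable non-terminals: X.

X: nullable alternative(s) X → ε; FOLLOW(X) = { 'c' }
  X → ε: FIRST \ {ε} = { } — this is the only nullable alternative, skip
  X → num X: FIRST \ {ε} = { 'num' } — disjoint from FOLLOW(X)

A, D have no nullable alternative, so no FIRST/FOLLOW check is needed there.

No FIRST/FOLLOW conflicts found.

Answer: No FIRST/FOLLOW conflicts.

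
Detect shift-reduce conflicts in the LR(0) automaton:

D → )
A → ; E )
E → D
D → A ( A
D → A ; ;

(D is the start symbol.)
A shift-reduce conflict occurs when an LR(0) state has both:
  - a complete (reduce) item [A → α .] (dot at the end), and
  - a shift item [B → β . c γ] (dot before a terminal).

Augment with D' → D and build the canonical LR(0) collection (I0 = CLOSURE({[D' → . D]}), then GOTO on every symbol after a dot until no new states appear). It has 12 states:
  I0: { [A → . ; E )], [D → . )], [D → . A ( A], [D → . A ; ;], [D' → . D] }  — shift
  I1: { [D → ) .] }  — reduce
  I2: { [A → . ; E )], [A → ; . E )], [D → . )], [D → . A ( A], [D → . A ; ;], [E → . D] }  — shift
  I3: { [D → A . ( A], [D → A . ; ;] }  — shift
  I4: { [D' → D .] }  — accept
  I5: { [A → . ; E )], [D → A ( . A] }  — shift
  I6: { [D → A ; . ;] }  — shift
  I7: { [D → A ; ; .] }  — reduce
  I8: { [D → A ( A .] }  — reduce
  I9: { [E → D .] }  — reduce
  I10: { [A → ; E . )] }  — shift
  I11: { [A → ; E ) .] }  — reduce

No state contains both a complete item and a shift item.

Answer: No shift-reduce conflicts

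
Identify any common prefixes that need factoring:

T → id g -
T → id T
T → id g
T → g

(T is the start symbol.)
Yes, T has productions with common prefix 'id'

Left-factoring is needed when two productions for the same non-terminal
share a common prefix on the right-hand side.

Productions for T:
  T → id g -
  T → id T
  T → id g
  T → g

Found common prefix 'id' in productions for T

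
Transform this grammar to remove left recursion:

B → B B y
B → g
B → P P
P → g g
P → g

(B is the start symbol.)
B is directly left-recursive. The standard transformation for
  A → A α₁ | ... | A α_m | β₁ | ... | β_n
is
  A  → β₁ A' | ... | β_n A'
  A' → α₁ A' | ... | α_m A' | ε

B → g becomes B → g B'
B → P P becomes B → P P B'
B → B B y becomes B' → B y B'
Add B' → ε

Productions for other non-terminals are unchanged:
  P → g g
  P → g

Resulting grammar:
B → g B'
B → P P B'
B' → B y B'
B' → ε
P → g g
P → g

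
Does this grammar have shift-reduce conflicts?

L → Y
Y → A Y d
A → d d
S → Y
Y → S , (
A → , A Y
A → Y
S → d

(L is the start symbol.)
Augment with L' → L and build the canonical LR(0) collection (I0 = CLOSURE({[L' → . L]}), then GOTO on every symbol after a dot until no new states appear). It has 15 states:
  I0: { [A → . , A Y], [A → . Y], [A → . d d], [L → . Y], [L' → . L], [S → . Y], [S → . d], [Y → . A Y d], [Y → . S , (] }  — shift
  I1: { [A → , . A Y], [A → . , A Y], [A → . Y], [A → . d d], [S → . Y], [S → . d], [Y → . A Y d], [Y → . S , (] }  — shift
  I2: { [A → . , A Y], [A → . Y], [A → . d d], [S → . Y], [S → . d], [Y → . A Y d], [Y → . S , (], [Y → A . Y d] }  — shift
  I3: { [L' → L .] }  — accept
  I4: { [Y → S . , (] }  — shift
  I5: { [A → Y .], [L → Y .], [S → Y .] }  — 3 reduces
  I6: { [A → d . d], [S → d .] }  — shift, reduce
  I7: { [A → d d .] }  — reduce
  I8: { [Y → S , . (] }  — shift
  I9: { [Y → S , ( .] }  — reduce
  I10: { [A → Y .], [S → Y .], [Y → A Y . d] }  — shift, 2 reduces
  I11: { [Y → A Y d .] }  — reduce
  I12: { [A → , A . Y], [A → . , A Y], [A → . Y], [A → . d d], [S → . Y], [S → . d], [Y → . A Y d], [Y → . S , (], [Y → A . Y d] }  — shift
  I13: { [A → Y .], [S → Y .] }  — 2 reduces
  I14: { [A → , A Y .], [A → Y .], [S → Y .], [Y → A Y . d] }  — shift, 3 reduces

I6 contains reduce item [S → d .] and shift item [A → d . d] — shift-reduce conflict.
I10 contains reduce items [A → Y .], [S → Y .] and shift item [Y → A Y . d] — shift-reduce conflict.
I14 contains reduce items [A → , A Y .], [A → Y .], [S → Y .] and shift item [Y → A Y . d] — shift-reduce conflict.

Answer: Yes — I6: [S → d .] vs [A → d . d]; I10: [A → Y .] vs [Y → A Y . d]; I14: [A → , A Y .] vs [Y → A Y . d]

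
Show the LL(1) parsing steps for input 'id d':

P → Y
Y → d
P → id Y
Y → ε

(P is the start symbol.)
LL(1) parsing maintains a stack (initially the start symbol over $) and the input. At each step: if the stack top is a terminal, match it against the current input token; if it is a non-terminal N, replace it with the RHS of M[N, lookahead] (the unique production whose predict set contains the lookahead).

Stack is shown with the top on the left.

Stack   Input   Action
----------------------
P $     id d $  output P → id Y
id Y $  id d $  match 'id'
Y $     d $     output Y → d
d $     d $     match 'd'
$       $       accept

The string is accepted.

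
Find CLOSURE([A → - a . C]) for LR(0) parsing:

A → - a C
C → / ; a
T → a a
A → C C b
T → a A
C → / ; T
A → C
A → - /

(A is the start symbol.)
{ [A → - a . C], [C → . / ; T], [C → . / ; a] }

To compute CLOSURE, for each item [A → α.Bβ] where B is a non-terminal, add [B → .γ] for all productions B → γ; repeat for the newly added items until nothing changes.

Start with: [A → - a . C]
  [A → - a . C] has the dot before C: add [C → . / ; a], [C → . / ; T]
No further items can be added.

CLOSURE = { [A → - a . C], [C → . / ; T], [C → . / ; a] }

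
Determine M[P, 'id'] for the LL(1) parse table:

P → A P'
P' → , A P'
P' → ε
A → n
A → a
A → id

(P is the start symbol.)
To find M[P, 'id'], we find productions for P where 'id' is in the predict set (PREDICT(N → α) = (FIRST(α) \ {ε}) ∪ (FOLLOW(N) if α ⇒* ε)).

Relevant sets:
  FIRST(A) = { 'a', 'id', 'n' }

P → A P': PREDICT = { 'a', 'id', 'n' }
  'id' is in predict set, so this production goes in M[P, 'id']

M[P, 'id'] = P → A P'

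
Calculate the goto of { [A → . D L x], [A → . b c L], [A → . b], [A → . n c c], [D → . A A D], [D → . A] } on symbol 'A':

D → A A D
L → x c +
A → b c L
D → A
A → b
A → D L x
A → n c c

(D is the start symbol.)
GOTO(I, 'A') = CLOSURE({ [A → αX.β] : [A → α.Xβ] ∈ I, X = 'A' })

Items with dot before 'A', with the dot advanced:
  [D → . A] → [D → A .]
  [D → . A A D] → [D → A . A D]
Closure of the advanced items:
  [D → A . A D] has the dot before A: add [A → . b c L], [A → . b], [A → . D L x], [A → . n c c]
  [A → . D L x] has the dot before D: add [D → . A A D], [D → . A]

GOTO = { [A → . D L x], [A → . b c L], [A → . b], [A → . n c c], [D → . A A D], [D → . A], [D → A . A D], [D → A .] }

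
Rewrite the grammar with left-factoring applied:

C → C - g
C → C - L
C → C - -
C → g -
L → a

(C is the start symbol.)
Left-factoring transforms A → αβ₁ | αβ₂ into A → αA' and A' → β₁ | β₂
(α is the longest common prefix among the alternatives). Repeat until
no nonterminal has two alternatives with a common prefix.

Round 1: C has alternatives sharing prefix 'C -'. Introduce C': C → C - C'
  Add: C' → g
  Add: C' → L
  Add: C' → -

No remaining common prefixes — done.

Resulting grammar:
C → C - C'
C' → g
C' → L
C' → -
C → g -
L → a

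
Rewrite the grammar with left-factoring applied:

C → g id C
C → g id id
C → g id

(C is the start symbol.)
Left-factoring transforms A → αβ₁ | αβ₂ into A → αA' and A' → β₁ | β₂
(α is the longest common prefix among the alternatives). Repeat until
no nonterminal has two alternatives with a common prefix.

Round 1: C has alternatives sharing prefix 'g id'. Introduce C': C → g id C'
  Add: C' → C
  Add: C' → id
  Add: C' → ε

No remaining common prefixes — done.

Resulting grammar:
C → g id C'
C' → C
C' → id
C' → ε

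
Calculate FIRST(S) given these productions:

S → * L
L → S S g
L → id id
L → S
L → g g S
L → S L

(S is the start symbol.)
{ '*' }

To compute FIRST(S), examine every production with S on the left-hand side, reading each right-hand side left to right until a non-nullable symbol is reached.

From S → * L:
  - '*' is a terminal: add '*' and stop

Collecting: FIRST(S) = { '*' }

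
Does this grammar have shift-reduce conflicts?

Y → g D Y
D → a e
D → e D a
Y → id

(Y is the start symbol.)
No shift-reduce conflicts

Augment with Y' → Y and build the canonical LR(0) collection (I0 = CLOSURE({[Y' → . Y]}), then GOTO on every symbol after a dot until no new states appear). It has 11 states:
  I0: { [Y → . g D Y], [Y → . id], [Y' → . Y] }  — shift
  I1: { [Y' → Y .] }  — accept
  I2: { [D → . a e], [D → . e D a], [Y → g . D Y] }  — shift
  I3: { [Y → id .] }  — reduce
  I4: { [Y → . g D Y], [Y → . id], [Y → g D . Y] }  — shift
  I5: { [D → a . e] }  — shift
  I6: { [D → . a e], [D → . e D a], [D → e . D a] }  — shift
  I7: { [D → e D . a] }  — shift
  I8: { [D → e D a .] }  — reduce
  I9: { [D → a e .] }  — reduce
  I10: { [Y → g D Y .] }  — reduce

No state contains both a complete item and a shift item.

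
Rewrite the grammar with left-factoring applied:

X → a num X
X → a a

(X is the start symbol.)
X → a X'
X' → num X
X' → a

Left-factoring transforms A → αβ₁ | αβ₂ into A → αA' and A' → β₁ | β₂
(α is the longest common prefix among the alternatives). Repeat until
no nonterminal has two alternatives with a common prefix.

Round 1: X has alternatives sharing prefix 'a'. Introduce X': X → a X'
  Add: X' → num X
  Add: X' → a

No remaining common prefixes — done.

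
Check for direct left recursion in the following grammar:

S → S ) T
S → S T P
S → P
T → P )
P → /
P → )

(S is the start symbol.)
Direct left recursion occurs when N → N α for some non-terminal N (the right-hand side begins with the left-hand side itself).

S → S ) T: LEFT RECURSIVE (starts with S)
S → S T P: LEFT RECURSIVE (starts with S)
S → P: starts with P
T → P ): starts with P
P → /: starts with '/'
P → ): starts with ')'

The grammar has direct left recursion on: S.

Answer: Yes, S is left-recursive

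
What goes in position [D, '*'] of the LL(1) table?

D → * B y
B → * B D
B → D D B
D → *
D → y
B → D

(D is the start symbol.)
D → * B y, D → *

To find M[D, '*'], we find productions for D where '*' is in the predict set (PREDICT(N → α) = (FIRST(α) \ {ε}) ∪ (FOLLOW(N) if α ⇒* ε)).

D → * B y: PREDICT = { '*' }
  '*' is in predict set, so this production goes in M[D, '*']
D → *: PREDICT = { '*' }
  '*' is in predict set, so this production goes in M[D, '*']
D → y: PREDICT = { 'y' }

M[D, '*'] = D → * B y, D → *  (a multiply-defined cell — the grammar is not LL(1))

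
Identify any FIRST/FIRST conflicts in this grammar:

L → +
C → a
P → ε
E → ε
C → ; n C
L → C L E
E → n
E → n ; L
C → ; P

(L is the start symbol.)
FIRST sets of the non-terminals at (or reachable through a nullable prefix from) the front of some alternative:
  FIRST(C) = { ';', 'a' }

Productions for L:
  L → +: FIRST = { '+' }
  L → C L E: FIRST = { ';', 'a' }
Productions for C:
  C → a: FIRST = { 'a' }
  C → ; n C: FIRST = { ';' }
  C → ; P: FIRST = { ';' }
Productions for E:
  E → ε: FIRST = { ε }
  E → n: FIRST = { 'n' }
  E → n ; L: FIRST = { 'n' }
P has only one production, so no FIRST/FIRST conflict is possible there.

Conflict for C: C → ; n C and C → ; P
  Overlap: { ';' }
Conflict for E: E → n and E → n ; L
  Overlap: { 'n' }

Answer: Yes. C → ';' n C / C → ';' P on { ';' }; E → n / E → n ';' L on { 'n' }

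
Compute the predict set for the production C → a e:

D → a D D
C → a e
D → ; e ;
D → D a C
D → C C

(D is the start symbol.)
PREDICT(C → a e) = (FIRST(RHS) \ {ε}) ∪ (FOLLOW(C) if ε ∈ FIRST(RHS), i.e. RHS ⇒* ε)
FIRST(a e) = { 'a' }
ε ∉ FIRST(a e), so FOLLOW(C) is not added.
PREDICT(C → a e) = { 'a' }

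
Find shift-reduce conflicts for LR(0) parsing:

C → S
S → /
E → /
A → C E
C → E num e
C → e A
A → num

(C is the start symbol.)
Augment with C' → C and build the canonical LR(0) collection (I0 = CLOSURE({[C' → . C]}), then GOTO on every symbol after a dot until no new states appear). It has 13 states:
  I0: { [C → . E num e], [C → . S], [C → . e A], [C' → . C], [E → . /], [S → . /] }  — shift
  I1: { [E → / .], [S → / .] }  — 2 reduces
  I2: { [C' → C .] }  — accept
  I3: { [C → E . num e] }  — shift
  I4: { [C → S .] }  — reduce
  I5: { [A → . C E], [A → . num], [C → . E num e], [C → . S], [C → . e A], [C → e . A], [E → . /], [S → . /] }  — shift
  I6: { [C → e A .] }  — reduce
  I7: { [A → C . E], [E → . /] }  — shift
  I8: { [A → num .] }  — reduce
  I9: { [E → / .] }  — reduce
  I10: { [A → C E .] }  — reduce
  I11: { [C → E num . e] }  — shift
  I12: { [C → E num e .] }  — reduce

No state contains both a complete item and a shift item.

Answer: No shift-reduce conflicts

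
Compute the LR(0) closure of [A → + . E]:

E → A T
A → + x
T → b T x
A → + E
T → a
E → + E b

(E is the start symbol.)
Start with: [A → + . E]
  [A → + . E] has the dot before E: add [E → . A T], [E → . + E b]
  [E → . A T] has the dot before A: add [A → . + x], [A → . + E]
No further items can be added.

CLOSURE = { [A → + . E], [A → . + E], [A → . + x], [E → . + E b], [E → . A T] }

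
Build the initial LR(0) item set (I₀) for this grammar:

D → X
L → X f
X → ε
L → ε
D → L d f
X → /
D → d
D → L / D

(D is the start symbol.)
{ [D → . L / D], [D → . L d f], [D → . X], [D → . d], [D' → . D], [L → . X f], [L → .], [X → . /], [X → .] }

First, augment the grammar with D' → D
I₀ = CLOSURE({ [D' → . D] }):
  [D' → . D] has the dot before D: add [D → . X], [D → . L d f], [D → . d], [D → . L / D]
  [D → . X] has the dot before X: add [X → .], [X → . /]
  [D → . L d f] has the dot before L: add [L → . X f], [L → .]
No further items can be added.

I₀ = { [D → . L / D], [D → . L d f], [D → . X], [D → . d], [D' → . D], [L → . X f], [L → .], [X → . /], [X → .] }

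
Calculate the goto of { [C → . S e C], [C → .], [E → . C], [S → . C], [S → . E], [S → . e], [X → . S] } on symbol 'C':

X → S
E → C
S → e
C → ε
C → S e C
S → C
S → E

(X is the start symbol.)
GOTO(I, 'C') = CLOSURE({ [A → αX.β] : [A → α.Xβ] ∈ I, X = 'C' })

Items with dot before 'C', with the dot advanced:
  [E → . C] → [E → C .]
  [S → . C] → [S → C .]
Closure adds nothing (no advanced item has the dot before a non-terminal).

GOTO = { [E → C .], [S → C .] }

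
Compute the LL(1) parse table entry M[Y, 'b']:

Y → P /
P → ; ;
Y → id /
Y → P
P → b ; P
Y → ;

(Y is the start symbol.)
Y → P /, Y → P

To find M[Y, 'b'], we find productions for Y where 'b' is in the predict set (PREDICT(N → α) = (FIRST(α) \ {ε}) ∪ (FOLLOW(N) if α ⇒* ε)).

Relevant sets:
  FIRST(P) = { ';', 'b' }

Y → P /: PREDICT = { ';', 'b' }
  'b' is in predict set, so this production goes in M[Y, 'b']
Y → id /: PREDICT = { 'id' }
Y → P: PREDICT = { ';', 'b' }
  'b' is in predict set, so this production goes in M[Y, 'b']
Y → ;: PREDICT = { ';' }

M[Y, 'b'] = Y → P /, Y → P  (a multiply-defined cell — the grammar is not LL(1))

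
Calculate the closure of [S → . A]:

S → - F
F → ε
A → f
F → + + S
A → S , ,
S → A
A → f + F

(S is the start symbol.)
To compute CLOSURE, for each item [A → α.Bβ] where B is a non-terminal, add [B → .γ] for all productions B → γ; repeat for the newly added items until nothing changes.

Start with: [S → . A]
  [S → . A] has the dot before A: add [A → . f], [A → . S , ,], [A → . f + F]
  [A → . S , ,] has the dot before S: add [S → . - F]
No further items can be added.

CLOSURE = { [A → . S , ,], [A → . f + F], [A → . f], [S → . - F], [S → . A] }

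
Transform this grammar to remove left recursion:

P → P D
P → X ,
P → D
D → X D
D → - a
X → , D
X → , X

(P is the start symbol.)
P is directly left-recursive. The standard transformation for
  A → A α₁ | ... | A α_m | β₁ | ... | β_n
is
  A  → β₁ A' | ... | β_n A'
  A' → α₁ A' | ... | α_m A' | ε

P → X , becomes P → X , P'
P → D becomes P → D P'
P → P D becomes P' → D P'
Add P' → ε

Productions for other non-terminals are unchanged:
  D → X D
  D → - a
  X → , D
  X → , X

Resulting grammar:
P → X , P'
P → D P'
P' → D P'
P' → ε
D → X D
D → - a
X → , D
X → , X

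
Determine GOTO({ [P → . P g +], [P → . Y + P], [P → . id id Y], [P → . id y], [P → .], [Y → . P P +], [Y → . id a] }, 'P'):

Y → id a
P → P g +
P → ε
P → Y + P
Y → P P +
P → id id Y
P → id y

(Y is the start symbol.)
GOTO(I, 'P') = CLOSURE({ [A → αX.β] : [A → α.Xβ] ∈ I, X = 'P' })

Items with dot before 'P', with the dot advanced:
  [P → . P g +] → [P → P . g +]
  [Y → . P P +] → [Y → P . P +]
Closure of the advanced items:
  [Y → P . P +] has the dot before P: add [P → . P g +], [P → .], [P → . Y + P], [P → . id id Y], [P → . id y]
  [P → . Y + P] has the dot before Y: add [Y → . id a], [Y → . P P +]

GOTO = { [P → . P g +], [P → . Y + P], [P → . id id Y], [P → . id y], [P → .], [P → P . g +], [Y → . P P +], [Y → . id a], [Y → P . P +] }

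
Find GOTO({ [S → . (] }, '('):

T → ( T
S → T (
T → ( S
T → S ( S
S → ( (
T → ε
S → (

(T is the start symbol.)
{ [S → ( .] }

GOTO(I, '(') = CLOSURE({ [A → αX.β] : [A → α.Xβ] ∈ I, X = '(' })

Items with dot before '(', with the dot advanced:
  [S → . (] → [S → ( .]
Closure adds nothing (no advanced item has the dot before a non-terminal).

GOTO = { [S → ( .] }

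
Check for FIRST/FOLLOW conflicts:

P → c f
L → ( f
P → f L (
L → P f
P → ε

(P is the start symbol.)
Nullable non-terminals: P.

P: nullable alternative(s) P → ε; FOLLOW(P) = { $, 'f' }
  P → c f: FIRST \ {ε} = { 'c' } — disjoint from FOLLOW(P)
  P → f L (: FIRST \ {ε} = { 'f' } — overlaps FOLLOW(P) on { 'f' }: CONFLICT
  P → ε: FIRST \ {ε} = { } — this is the only nullable alternative, skip

L has no nullable alternative, so no FIRST/FOLLOW check is needed there.

So the grammar has 1 FIRST/FOLLOW conflict (marked CONFLICT above).

Answer: Yes. P → f L '(' with FOLLOW(P) on { 'f' }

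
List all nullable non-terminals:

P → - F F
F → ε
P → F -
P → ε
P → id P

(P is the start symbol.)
ε-productions: F → ε, P → ε
So F, P are immediately nullable.
Every non-terminal is now nullable.
Nullable = { 'F', 'P' }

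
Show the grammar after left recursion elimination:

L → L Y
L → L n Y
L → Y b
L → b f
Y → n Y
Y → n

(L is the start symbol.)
L is directly left-recursive. The standard transformation for
  A → A α₁ | ... | A α_m | β₁ | ... | β_n
is
  A  → β₁ A' | ... | β_n A'
  A' → α₁ A' | ... | α_m A' | ε

L → Y b becomes L → Y b L'
L → b f becomes L → b f L'
L → L Y becomes L' → Y L'
L → L n Y becomes L' → n Y L'
Add L' → ε

Productions for other non-terminals are unchanged:
  Y → n Y
  Y → n

Resulting grammar:
L → Y b L'
L → b f L'
L' → Y L'
L' → n Y L'
L' → ε
Y → n Y
Y → n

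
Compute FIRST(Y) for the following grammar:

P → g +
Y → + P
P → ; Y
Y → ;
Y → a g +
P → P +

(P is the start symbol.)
To compute FIRST(Y), examine every production with Y on the left-hand side, reading each right-hand side left to right until a non-nullable symbol is reached.

From Y → + P:
  - '+' is a terminal: add '+' and stop
From Y → ;:
  - ';' is a terminal: add ';' and stop
From Y → a g +:
  - a is a terminal: add 'a' and stop

Collecting: FIRST(Y) = { '+', ';', 'a' }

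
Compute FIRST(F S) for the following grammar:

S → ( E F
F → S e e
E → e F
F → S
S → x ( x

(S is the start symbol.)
{ '(', 'x' }

FIRST sets of the non-terminals involved (from the grammar, by fixed-point iteration):
  FIRST(F) = { '(', 'x' }

To compute FIRST(F S), process the symbols left to right:
Symbol F is a non-terminal. Add FIRST(F) \ {ε} = { '(', 'x' }
F is not nullable (ε ∉ FIRST(F)), so stop here.
FIRST(F S) = { '(', 'x' }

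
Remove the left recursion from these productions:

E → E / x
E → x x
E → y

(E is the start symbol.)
E is directly left-recursive. The standard transformation for
  A → A α₁ | ... | A α_m | β₁ | ... | β_n
is
  A  → β₁ A' | ... | β_n A'
  A' → α₁ A' | ... | α_m A' | ε

E → x x becomes E → x x E'
E → y becomes E → y E'
E → E / x becomes E' → / x E'
Add E' → ε

Resulting grammar:
E → x x E'
E → y E'
E' → / x E'
E' → ε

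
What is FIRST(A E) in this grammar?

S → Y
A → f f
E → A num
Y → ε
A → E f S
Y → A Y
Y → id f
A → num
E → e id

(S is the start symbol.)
FIRST sets of the non-terminals involved (from the grammar, by fixed-point iteration):
  FIRST(A) = { 'e', 'f', 'num' }

To compute FIRST(A E), process the symbols left to right:
Symbol A is a non-terminal. Add FIRST(A) \ {ε} = { 'e', 'f', 'num' }
A is not nullable (ε ∉ FIRST(A)), so stop here.
FIRST(A E) = { 'e', 'f', 'num' }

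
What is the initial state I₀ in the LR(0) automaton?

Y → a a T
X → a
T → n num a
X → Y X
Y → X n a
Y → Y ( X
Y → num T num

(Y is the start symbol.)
{ [X → . Y X], [X → . a], [Y → . X n a], [Y → . Y ( X], [Y → . a a T], [Y → . num T num], [Y' → . Y] }

First, augment the grammar with Y' → Y
I₀ = CLOSURE({ [Y' → . Y] }):
  [Y' → . Y] has the dot before Y: add [Y → . a a T], [Y → . X n a], [Y → . Y ( X], [Y → . num T num]
  [Y → . X n a] has the dot before X: add [X → . a], [X → . Y X]
No further items can be added.

I₀ = { [X → . Y X], [X → . a], [Y → . X n a], [Y → . Y ( X], [Y → . a a T], [Y → . num T num], [Y' → . Y] }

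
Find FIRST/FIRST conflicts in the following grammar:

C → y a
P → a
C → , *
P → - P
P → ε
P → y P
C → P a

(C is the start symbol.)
FIRST sets of the non-terminals at (or reachable through a nullable prefix from) the front of some alternative:
  FIRST(P) = { '-', 'a', 'y', ε }

Productions for C:
  C → y a: FIRST = { 'y' }
  C → , *: FIRST = { ',' }
  C → P a: FIRST = { '-', 'a', 'y' }
Productions for P:
  P → a: FIRST = { 'a' }
  P → - P: FIRST = { '-' }
  P → ε: FIRST = { ε }
  P → y P: FIRST = { 'y' }

Conflict for C: C → y a and C → P a
  Overlap: { 'y' }

Answer: Yes. C → y a / C → P a on { 'y' }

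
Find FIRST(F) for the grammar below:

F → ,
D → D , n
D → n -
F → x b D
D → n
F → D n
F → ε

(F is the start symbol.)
To compute FIRST(F), examine every production with F on the left-hand side, reading each right-hand side left to right until a non-nullable symbol is reached.

FIRST sets of the other non-terminals involved (by the same procedure, iterated to a fixed point):
  FIRST(D) = { 'n' }

From F → ,:
  - ',' is a terminal: add ',' and stop
From F → x b D:
  - x is a terminal: add 'x' and stop
From F → D n:
  - D is a non-terminal: add FIRST(D) \ {ε} = { 'n' }
    D is not nullable, so stop
From F → ε:
  - ε-production, so ε ∈ FIRST(F)

Collecting: FIRST(F) = { ',', 'n', 'x', ε }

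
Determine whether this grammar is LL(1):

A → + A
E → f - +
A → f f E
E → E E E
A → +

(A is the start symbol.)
Relevant sets:
  FIRST(E) = { 'f' }

For A:
  PREDICT(A → '+' A) = { '+' }
  PREDICT(A → f f E) = { 'f' }
  PREDICT(A → '+') = { '+' }
For E:
  PREDICT(E → f '-' '+') = { 'f' }
  PREDICT(E → E E E) = { 'f' }

Conflict found: Predict set conflict for A: { '+' }
The grammar is NOT LL(1).

Answer: No. Predict set conflict for A: { '+' }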